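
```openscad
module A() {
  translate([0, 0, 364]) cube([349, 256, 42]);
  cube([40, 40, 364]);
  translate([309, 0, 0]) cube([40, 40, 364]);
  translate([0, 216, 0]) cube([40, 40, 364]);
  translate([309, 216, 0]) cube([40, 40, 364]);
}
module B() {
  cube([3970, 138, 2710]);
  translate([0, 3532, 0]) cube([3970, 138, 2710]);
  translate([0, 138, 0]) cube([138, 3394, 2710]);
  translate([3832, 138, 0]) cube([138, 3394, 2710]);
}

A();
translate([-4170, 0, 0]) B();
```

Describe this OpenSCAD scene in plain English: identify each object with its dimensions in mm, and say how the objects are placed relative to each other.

A is a four-legged stool. The seat is 349×256 mm, 42 mm thick, top at z = 406 mm. It stands on four square legs, each 40×40 mm in cross-section, from z = 0 to the seat underside, each flush with a corner of the seat.

B is the wall frame of a small rectangular building: four walls, each 2710 mm tall and 138 mm thick, enclosing a footprint 3970 mm (x) by 3670 mm (y) outside-to-outside, with no floor or roof. The front and back walls (the −y and +y sides) span the full width; the two side walls fit between them.

The house frame is on the floor beside the stool on its −x side.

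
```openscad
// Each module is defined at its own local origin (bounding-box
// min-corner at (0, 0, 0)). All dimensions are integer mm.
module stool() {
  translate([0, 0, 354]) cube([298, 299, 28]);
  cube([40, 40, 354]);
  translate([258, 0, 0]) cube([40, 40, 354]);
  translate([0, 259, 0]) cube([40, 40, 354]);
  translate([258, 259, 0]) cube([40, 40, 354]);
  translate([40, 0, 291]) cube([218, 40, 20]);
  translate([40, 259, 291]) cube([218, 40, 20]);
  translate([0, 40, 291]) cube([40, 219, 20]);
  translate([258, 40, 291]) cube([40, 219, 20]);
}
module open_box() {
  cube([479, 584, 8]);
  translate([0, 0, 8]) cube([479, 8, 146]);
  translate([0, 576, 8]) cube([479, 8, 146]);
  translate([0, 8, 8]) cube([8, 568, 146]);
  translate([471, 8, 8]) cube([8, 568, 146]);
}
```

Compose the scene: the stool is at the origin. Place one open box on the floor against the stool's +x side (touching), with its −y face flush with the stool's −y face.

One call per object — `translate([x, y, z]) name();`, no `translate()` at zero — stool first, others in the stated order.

stool();
translate([298, 0, 0]) open_box();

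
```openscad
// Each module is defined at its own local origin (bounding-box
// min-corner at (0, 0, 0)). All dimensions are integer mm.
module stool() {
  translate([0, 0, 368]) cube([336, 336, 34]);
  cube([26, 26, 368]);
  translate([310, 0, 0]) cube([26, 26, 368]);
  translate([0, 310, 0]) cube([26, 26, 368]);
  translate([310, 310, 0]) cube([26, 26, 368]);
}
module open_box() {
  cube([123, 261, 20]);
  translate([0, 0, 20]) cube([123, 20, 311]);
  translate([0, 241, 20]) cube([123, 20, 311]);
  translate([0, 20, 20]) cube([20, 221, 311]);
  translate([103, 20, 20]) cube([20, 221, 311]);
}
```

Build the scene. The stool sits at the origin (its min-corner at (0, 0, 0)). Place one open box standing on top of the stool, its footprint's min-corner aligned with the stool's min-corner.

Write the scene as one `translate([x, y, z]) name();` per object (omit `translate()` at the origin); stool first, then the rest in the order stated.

stool();
translate([0, 0, 402]) open_box();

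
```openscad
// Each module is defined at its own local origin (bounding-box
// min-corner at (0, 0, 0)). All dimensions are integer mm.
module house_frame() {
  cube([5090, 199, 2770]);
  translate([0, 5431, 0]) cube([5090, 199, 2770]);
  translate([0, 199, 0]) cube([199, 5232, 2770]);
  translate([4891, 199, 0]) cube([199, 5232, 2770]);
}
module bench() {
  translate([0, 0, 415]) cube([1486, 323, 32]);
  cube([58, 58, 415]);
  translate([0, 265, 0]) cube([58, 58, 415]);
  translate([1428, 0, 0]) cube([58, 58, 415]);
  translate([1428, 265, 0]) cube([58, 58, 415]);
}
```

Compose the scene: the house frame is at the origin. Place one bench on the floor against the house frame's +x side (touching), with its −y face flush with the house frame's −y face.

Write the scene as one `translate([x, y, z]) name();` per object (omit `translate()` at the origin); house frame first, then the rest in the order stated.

house_frame();
translate([5090, 0, 0]) bench();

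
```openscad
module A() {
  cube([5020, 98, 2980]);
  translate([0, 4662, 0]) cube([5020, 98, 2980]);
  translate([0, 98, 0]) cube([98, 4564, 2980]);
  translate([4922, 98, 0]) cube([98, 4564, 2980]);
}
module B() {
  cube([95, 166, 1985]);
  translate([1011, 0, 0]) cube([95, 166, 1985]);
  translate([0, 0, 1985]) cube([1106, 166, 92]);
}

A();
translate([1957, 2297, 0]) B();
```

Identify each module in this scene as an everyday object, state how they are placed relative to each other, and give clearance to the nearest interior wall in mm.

A is a house frame. B is a door frame. The door frame sits inside the house frame, centred. The clearance to the nearest interior wall is 1859 mm.

Clearances: x = 1859, y = 2199; minimum 1859 mm.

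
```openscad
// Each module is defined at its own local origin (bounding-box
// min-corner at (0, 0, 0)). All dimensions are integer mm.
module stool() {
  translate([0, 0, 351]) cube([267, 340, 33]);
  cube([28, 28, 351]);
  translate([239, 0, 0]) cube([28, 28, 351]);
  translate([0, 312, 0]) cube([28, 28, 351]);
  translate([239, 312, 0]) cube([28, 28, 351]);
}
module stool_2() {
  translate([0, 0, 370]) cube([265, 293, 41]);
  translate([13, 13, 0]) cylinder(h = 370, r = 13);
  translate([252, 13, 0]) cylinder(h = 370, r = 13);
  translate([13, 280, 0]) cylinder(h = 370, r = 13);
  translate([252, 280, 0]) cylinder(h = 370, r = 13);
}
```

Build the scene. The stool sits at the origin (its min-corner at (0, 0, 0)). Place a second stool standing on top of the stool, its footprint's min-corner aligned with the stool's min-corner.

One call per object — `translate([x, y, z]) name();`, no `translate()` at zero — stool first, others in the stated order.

stool();
translate([0, 0, 384]) stool_2();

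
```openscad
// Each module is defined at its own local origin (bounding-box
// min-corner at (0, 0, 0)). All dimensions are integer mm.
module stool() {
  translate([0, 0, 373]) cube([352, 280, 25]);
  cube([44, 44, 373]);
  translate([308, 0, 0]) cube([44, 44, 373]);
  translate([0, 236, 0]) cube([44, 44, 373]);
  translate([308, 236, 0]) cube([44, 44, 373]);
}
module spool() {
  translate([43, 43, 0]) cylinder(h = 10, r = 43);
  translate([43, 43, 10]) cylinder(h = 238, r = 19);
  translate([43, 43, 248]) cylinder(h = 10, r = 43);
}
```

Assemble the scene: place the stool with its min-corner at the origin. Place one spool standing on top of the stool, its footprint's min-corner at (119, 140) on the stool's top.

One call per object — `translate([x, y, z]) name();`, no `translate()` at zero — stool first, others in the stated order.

stool();
translate([119, 140, 398]) spool();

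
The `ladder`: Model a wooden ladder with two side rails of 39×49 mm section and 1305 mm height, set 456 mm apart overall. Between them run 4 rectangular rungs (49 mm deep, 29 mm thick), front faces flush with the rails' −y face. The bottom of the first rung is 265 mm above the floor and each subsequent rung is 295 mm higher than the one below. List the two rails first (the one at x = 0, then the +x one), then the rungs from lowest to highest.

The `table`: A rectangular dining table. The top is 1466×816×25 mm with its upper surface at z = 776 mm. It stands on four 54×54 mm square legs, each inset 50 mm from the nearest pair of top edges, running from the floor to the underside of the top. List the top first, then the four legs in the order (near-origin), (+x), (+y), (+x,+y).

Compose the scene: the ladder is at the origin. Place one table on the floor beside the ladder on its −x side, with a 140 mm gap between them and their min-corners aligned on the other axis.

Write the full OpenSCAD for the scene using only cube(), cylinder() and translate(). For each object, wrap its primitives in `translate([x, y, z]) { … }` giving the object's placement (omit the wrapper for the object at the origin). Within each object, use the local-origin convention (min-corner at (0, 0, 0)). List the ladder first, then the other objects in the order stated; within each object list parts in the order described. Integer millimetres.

cube([39, 49, 1305]);
translate([417, 0, 0]) cube([39, 49, 1305]);
translate([39, 0, 265]) cube([378, 49, 29]);
translate([39, 0, 560]) cube([378, 49, 29]);
translate([39, 0, 855]) cube([378, 49, 29]);
translate([39, 0, 1150]) cube([378, 49, 29]);
translate([-1606, 0, 0]) {
  translate([0, 0, 751]) cube([1466, 816, 25]);
  translate([50, 50, 0]) cube([54, 54, 751]);
  translate([1362, 50, 0]) cube([54, 54, 751]);
  translate([50, 712, 0]) cube([54, 54, 751]);
  translate([1362, 712, 0]) cube([54, 54, 751]);
}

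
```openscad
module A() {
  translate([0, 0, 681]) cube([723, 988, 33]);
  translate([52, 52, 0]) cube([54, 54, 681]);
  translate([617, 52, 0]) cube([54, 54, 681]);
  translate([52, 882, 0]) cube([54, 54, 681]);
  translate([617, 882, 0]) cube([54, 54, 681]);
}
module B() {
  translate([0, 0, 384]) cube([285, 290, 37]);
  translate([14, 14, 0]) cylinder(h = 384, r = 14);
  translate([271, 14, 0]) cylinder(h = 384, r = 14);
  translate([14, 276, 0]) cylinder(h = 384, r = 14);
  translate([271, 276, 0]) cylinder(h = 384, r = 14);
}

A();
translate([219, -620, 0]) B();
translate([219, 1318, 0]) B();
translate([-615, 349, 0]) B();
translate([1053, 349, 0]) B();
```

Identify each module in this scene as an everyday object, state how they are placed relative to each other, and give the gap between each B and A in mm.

Each stool's nearest face is 330 mm from the table's bounding box.

A is a table. B is a stool. Four stools sit around the table at the −y, +y, −x, +x sides. The gap between each stool and the table is 330 mm.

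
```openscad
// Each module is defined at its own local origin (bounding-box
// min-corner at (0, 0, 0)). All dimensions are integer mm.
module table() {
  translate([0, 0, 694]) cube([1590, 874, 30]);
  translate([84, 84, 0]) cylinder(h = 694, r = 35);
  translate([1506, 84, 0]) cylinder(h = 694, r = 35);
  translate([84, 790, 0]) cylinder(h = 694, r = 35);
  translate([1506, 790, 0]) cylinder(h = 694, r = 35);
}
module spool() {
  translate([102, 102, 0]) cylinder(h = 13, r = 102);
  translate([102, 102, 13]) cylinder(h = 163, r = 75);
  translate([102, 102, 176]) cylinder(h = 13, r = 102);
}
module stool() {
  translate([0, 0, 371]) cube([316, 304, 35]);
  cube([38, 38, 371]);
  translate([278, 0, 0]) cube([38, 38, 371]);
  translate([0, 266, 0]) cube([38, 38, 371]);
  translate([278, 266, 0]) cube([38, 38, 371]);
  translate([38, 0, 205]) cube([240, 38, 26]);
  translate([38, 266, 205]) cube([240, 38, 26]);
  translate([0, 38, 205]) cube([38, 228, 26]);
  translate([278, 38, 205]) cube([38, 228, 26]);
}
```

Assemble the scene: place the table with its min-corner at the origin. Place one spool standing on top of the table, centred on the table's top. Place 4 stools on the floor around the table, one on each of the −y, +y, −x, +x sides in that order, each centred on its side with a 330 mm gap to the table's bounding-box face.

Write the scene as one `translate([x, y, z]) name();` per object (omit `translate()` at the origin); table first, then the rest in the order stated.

table();
translate([693, 335, 724]) spool();
translate([637, -634, 0]) stool();
translate([637, 1204, 0]) stool();
translate([-646, 285, 0]) stool();
translate([1920, 285, 0]) stool();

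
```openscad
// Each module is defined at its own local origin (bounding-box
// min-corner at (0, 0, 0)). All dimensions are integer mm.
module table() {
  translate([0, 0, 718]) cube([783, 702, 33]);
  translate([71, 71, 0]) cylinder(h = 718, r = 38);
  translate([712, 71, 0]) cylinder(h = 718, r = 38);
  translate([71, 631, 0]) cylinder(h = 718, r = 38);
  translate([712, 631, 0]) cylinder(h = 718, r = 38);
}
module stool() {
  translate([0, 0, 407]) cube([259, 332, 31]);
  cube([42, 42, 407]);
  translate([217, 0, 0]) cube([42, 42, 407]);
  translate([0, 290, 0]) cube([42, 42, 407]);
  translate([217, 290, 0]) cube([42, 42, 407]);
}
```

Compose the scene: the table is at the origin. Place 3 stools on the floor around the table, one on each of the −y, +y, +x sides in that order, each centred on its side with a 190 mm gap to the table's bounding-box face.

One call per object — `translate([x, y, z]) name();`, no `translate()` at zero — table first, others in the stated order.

table();
translate([262, -522, 0]) stool();
translate([262, 892, 0]) stool();
translate([973, 185, 0]) stool();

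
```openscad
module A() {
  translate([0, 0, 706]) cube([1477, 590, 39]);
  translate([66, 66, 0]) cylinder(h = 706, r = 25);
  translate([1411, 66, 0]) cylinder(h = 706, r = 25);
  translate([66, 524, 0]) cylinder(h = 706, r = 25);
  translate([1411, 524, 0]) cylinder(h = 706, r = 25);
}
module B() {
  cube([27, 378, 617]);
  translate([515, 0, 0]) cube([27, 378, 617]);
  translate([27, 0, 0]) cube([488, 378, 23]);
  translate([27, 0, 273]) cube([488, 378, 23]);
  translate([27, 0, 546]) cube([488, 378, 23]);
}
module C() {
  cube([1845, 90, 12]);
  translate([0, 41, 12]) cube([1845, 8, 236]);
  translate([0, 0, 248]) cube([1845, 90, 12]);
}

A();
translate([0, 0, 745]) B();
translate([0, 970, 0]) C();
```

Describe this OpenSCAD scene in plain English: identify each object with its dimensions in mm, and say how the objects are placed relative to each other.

A is a table with a 1477×590 mm rectangular top, 39 mm thick, top surface at z = 745 mm, supported by four round legs of 50 mm diameter, each leg's bounding box inset 41 mm from the nearest pair of top edges, running from the floor.

B is an open bookshelf. Two side panels, each 27 mm thick, 378 mm deep and 617 mm tall, stand 542 mm apart (outside-to-outside). Between them sit 3 shelves, each 23 mm thick and 378 mm deep, spanning the full gap between the sides. The bottom shelf rests on the floor (its underside at z = 0) and the clear gap between one shelf's top and the next shelf's underside is 250 mm.

C is an I-beam lying along x, 1845 mm long. Overall section height 260 mm. Two flanges 90 mm wide (y) and 12 mm thick, one on the floor and one at the top; a web 8 mm thick runs between them, centred on the flange width.

The bookshelf is on top of the table. The I-beam is on the floor beside the table on its +y side.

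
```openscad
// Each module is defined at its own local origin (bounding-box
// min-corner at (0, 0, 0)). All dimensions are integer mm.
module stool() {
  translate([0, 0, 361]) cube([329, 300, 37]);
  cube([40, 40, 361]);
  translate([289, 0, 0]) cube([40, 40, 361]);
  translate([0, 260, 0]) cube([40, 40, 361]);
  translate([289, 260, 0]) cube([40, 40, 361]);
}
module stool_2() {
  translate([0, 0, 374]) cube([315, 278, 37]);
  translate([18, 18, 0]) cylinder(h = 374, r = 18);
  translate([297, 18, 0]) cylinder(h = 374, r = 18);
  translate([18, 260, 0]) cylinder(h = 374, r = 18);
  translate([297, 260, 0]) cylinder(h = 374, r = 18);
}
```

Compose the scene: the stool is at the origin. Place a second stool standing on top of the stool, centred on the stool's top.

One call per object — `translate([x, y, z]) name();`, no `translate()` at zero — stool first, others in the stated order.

stool();
translate([7, 11, 398]) stool_2();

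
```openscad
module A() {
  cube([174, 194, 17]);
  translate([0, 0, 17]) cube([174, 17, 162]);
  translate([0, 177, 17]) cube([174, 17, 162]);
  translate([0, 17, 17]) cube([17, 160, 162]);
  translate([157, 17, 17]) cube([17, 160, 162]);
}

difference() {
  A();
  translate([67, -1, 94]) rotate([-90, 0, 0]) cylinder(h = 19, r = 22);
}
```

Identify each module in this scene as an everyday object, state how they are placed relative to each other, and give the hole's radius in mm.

The subtracted cylinder has r = 22 mm.

A is an open box. The open box has a circular hole through its front wall. The hole's radius is 22 mm.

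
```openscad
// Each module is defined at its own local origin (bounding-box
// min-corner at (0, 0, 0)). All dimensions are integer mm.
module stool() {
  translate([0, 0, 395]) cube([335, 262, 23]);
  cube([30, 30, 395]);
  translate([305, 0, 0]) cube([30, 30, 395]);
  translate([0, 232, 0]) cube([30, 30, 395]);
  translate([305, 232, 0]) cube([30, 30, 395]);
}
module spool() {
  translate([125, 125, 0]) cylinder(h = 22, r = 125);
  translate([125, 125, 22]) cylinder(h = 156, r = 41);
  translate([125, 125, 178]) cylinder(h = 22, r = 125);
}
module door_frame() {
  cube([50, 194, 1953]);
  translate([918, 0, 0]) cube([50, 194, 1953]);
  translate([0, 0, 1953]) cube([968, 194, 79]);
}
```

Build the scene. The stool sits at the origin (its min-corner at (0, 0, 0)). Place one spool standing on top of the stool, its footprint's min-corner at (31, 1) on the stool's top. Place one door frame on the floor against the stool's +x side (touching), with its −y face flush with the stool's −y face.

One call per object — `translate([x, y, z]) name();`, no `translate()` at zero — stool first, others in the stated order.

stool();
translate([31, 1, 418]) spool();
translate([335, 0, 0]) door_frame();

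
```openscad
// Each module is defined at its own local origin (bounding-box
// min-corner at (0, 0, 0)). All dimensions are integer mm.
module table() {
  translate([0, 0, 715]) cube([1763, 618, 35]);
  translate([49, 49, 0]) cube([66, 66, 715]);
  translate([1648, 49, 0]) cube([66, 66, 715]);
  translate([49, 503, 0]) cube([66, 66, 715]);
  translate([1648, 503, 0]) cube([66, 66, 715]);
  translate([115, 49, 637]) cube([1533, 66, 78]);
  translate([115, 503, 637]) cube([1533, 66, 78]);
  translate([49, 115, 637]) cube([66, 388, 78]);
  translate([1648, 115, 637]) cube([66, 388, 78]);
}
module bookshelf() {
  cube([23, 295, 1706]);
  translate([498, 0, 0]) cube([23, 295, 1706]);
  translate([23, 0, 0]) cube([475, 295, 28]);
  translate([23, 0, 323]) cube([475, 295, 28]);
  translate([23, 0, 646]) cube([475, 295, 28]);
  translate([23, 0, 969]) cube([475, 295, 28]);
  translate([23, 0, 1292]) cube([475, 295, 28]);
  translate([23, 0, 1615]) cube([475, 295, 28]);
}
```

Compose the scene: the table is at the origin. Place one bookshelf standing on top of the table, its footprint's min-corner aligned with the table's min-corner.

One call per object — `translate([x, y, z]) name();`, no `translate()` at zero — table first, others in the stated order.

table();
translate([0, 0, 750]) bookshelf();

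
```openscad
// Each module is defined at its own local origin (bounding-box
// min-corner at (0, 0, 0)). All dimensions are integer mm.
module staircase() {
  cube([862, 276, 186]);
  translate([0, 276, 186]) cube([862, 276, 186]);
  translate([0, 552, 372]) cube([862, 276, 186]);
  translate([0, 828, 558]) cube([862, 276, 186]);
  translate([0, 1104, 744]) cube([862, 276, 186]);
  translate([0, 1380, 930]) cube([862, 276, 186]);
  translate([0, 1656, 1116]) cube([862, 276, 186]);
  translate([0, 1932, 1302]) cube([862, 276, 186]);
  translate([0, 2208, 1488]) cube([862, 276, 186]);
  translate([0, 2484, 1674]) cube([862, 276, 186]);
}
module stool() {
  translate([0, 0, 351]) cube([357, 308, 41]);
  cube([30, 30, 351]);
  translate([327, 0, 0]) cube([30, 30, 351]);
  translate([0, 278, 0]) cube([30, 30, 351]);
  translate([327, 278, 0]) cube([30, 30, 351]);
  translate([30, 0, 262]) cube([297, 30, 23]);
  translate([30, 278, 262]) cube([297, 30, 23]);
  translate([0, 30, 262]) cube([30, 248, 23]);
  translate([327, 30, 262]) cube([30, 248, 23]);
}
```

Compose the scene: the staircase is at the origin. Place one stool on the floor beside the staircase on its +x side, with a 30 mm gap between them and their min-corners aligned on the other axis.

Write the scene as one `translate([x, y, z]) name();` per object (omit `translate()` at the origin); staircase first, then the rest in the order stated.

staircase();
translate([892, 0, 0]) stool();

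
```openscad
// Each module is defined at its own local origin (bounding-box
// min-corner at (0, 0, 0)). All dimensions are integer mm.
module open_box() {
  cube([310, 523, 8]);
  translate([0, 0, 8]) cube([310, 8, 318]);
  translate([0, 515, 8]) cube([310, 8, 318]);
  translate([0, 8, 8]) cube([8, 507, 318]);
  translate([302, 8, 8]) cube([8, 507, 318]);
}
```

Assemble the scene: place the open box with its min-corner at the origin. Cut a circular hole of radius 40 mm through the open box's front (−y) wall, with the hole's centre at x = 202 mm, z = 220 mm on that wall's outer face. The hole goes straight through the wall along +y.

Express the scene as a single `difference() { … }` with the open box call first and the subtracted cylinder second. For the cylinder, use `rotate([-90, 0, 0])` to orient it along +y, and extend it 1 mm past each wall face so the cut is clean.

difference() {
  open_box();
  translate([202, -1, 220]) rotate([-90, 0, 0]) cylinder(h = 10, r = 40);
}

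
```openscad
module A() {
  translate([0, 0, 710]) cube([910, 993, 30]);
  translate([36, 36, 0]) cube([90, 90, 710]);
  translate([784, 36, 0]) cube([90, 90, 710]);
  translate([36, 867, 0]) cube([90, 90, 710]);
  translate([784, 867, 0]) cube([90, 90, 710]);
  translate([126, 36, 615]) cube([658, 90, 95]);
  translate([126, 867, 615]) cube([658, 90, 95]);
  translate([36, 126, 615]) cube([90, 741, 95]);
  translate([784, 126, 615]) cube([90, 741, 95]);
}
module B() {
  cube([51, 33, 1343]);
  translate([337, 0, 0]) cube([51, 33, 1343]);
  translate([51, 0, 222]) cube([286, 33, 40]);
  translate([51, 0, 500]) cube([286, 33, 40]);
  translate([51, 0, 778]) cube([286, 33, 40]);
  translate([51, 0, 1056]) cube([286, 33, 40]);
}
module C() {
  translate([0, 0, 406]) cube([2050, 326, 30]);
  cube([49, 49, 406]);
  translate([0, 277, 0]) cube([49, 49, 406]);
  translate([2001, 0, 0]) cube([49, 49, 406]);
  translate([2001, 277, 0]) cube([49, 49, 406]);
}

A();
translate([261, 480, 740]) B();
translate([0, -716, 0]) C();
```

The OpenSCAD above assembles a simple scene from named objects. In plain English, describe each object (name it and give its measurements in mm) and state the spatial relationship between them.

A is a rectangular dining table. The top is 910×993×30 mm with its upper surface at z = 740 mm. It stands on four 90×90 mm square legs, each inset 36 mm from the nearest pair of top edges, running from the floor to the underside of the top. Four apron rails, 90 mm thick and 95 mm tall, run between adjacent legs with their top edges flush with the underside of the top and their outer faces flush with the legs' outer faces.

B is a straight ladder. Two 51×33 mm vertical rails, 1343 mm tall, stand 388 mm apart (outside-to-outside) with their front faces coplanar on the −y side. 4 rungs, each 33 mm deep and 40 mm tall, span between the inner faces of the rails, front faces flush with the rails. The lowest rung's underside is at z = 222 mm and rungs are spaced 278 mm apart (underside to underside).

C is a long wooden bench with a 2050 mm (x) × 326 mm (y) seat, 30 mm thick, its top surface 436 mm above the floor. Four 49 mm square legs at the seat corners, flush with the edges, run from z = 0 to the seat underside.

The ladder is on top of the table, centred. The bench is on the floor beside the table on its −y side.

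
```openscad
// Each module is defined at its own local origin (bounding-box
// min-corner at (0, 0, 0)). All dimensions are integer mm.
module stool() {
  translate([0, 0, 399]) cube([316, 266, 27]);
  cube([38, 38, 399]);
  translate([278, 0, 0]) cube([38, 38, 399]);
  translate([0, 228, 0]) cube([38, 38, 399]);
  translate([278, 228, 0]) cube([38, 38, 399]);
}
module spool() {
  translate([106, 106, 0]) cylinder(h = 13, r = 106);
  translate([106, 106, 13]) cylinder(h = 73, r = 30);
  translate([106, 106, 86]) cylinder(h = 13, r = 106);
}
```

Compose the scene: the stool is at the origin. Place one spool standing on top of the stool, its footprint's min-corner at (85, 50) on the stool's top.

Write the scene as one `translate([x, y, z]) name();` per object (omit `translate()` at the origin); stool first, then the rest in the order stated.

stool();
translate([85, 50, 426]) spool();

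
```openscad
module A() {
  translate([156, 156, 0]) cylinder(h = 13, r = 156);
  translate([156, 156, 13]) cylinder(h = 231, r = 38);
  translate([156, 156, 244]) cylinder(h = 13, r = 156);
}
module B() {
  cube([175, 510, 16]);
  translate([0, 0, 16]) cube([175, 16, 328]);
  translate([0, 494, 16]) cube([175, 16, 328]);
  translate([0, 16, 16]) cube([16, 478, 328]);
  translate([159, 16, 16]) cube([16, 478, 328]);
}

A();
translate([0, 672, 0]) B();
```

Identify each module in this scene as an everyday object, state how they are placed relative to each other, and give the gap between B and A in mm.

A is a spool. B is an open box. The open box is on the floor beside the spool on its +y side. The gap between the open box and the spool is 360 mm.

The open box's nearest face is 360 mm from the spool's +y face.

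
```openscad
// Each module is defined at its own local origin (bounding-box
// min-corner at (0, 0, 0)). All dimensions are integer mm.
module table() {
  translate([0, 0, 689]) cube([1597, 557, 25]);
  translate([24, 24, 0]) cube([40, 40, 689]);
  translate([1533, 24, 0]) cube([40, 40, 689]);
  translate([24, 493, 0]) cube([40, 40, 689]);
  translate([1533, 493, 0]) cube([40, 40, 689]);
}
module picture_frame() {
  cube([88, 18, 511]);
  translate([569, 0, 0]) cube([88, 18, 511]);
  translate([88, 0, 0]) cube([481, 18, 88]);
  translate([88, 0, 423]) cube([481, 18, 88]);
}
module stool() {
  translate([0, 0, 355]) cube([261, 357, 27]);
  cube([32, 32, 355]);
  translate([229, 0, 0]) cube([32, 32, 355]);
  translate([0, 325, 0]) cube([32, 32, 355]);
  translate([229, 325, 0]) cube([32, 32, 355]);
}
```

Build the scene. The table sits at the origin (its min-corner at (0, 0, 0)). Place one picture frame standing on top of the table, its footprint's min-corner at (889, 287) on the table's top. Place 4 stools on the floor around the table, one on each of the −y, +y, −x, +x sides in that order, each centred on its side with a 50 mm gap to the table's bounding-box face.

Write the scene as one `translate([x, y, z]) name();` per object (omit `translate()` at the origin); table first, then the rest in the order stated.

table();
translate([889, 287, 714]) picture_frame();
translate([668, -407, 0]) stool();
translate([668, 607, 0]) stool();
translate([-311, 100, 0]) stool();
translate([1647, 100, 0]) stool();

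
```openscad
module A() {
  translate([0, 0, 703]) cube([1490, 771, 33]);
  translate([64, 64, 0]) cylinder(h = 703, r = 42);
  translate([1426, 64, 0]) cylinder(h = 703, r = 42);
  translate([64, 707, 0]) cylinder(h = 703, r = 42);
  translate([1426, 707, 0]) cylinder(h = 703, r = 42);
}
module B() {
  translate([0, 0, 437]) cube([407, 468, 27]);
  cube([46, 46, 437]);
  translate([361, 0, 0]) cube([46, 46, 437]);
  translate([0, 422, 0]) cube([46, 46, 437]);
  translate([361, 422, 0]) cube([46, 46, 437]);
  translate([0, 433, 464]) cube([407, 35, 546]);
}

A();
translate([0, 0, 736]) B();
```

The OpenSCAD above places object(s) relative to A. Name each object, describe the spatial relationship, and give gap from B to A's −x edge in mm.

A is a table. B is a chair. The chair is on top of the table. The gap from the chair to the table's −x edge is 0 mm.

The chair's min-x is at 0; the table's min-x is 0; gap = 0 mm.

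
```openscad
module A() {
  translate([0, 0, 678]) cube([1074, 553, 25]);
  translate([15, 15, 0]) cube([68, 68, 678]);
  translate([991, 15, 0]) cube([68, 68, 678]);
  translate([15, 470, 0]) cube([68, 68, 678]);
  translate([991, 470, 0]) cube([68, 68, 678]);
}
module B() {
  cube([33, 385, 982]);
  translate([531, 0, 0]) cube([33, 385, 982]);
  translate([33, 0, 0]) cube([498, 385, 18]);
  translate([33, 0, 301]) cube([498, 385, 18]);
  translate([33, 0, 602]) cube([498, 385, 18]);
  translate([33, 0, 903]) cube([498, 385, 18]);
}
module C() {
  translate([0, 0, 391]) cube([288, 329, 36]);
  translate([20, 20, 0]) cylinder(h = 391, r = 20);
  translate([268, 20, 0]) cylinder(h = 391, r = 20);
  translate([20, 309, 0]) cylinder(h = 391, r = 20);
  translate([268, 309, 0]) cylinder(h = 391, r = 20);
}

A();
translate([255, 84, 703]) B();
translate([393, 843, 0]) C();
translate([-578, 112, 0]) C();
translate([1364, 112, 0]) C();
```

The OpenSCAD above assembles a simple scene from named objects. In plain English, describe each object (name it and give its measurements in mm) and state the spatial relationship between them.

A is a table with a 1074×553 mm rectangular top, 25 mm thick, top surface at z = 703 mm, supported by four 68×68 mm square legs, each inset 15 mm from the nearest pair of top edges, running from the floor.

B is an open bookshelf. Two side panels, each 33 mm thick, 385 mm deep and 982 mm tall, stand 564 mm apart (outside-to-outside). Between them sit 4 shelves, each 18 mm thick and 385 mm deep, spanning the full gap between the sides. The bottom shelf rests on the floor (its underside at z = 0) and the clear gap between one shelf's top and the next shelf's underside is 283 mm.

C is a simple wooden stool: a rectangular seat 288 mm (x) by 329 mm (y), 36 mm thick, top face at z = 427 mm, on four round legs, each 40 mm in diameter. The legs rest on z = 0, each leg's axis is inset half a diameter from the nearest pair of seat edges (so the leg's bounding box is flush with the corner).

The bookshelf is on top of the table, centred. Three stools sit around the table at the +y, −x, +x sides.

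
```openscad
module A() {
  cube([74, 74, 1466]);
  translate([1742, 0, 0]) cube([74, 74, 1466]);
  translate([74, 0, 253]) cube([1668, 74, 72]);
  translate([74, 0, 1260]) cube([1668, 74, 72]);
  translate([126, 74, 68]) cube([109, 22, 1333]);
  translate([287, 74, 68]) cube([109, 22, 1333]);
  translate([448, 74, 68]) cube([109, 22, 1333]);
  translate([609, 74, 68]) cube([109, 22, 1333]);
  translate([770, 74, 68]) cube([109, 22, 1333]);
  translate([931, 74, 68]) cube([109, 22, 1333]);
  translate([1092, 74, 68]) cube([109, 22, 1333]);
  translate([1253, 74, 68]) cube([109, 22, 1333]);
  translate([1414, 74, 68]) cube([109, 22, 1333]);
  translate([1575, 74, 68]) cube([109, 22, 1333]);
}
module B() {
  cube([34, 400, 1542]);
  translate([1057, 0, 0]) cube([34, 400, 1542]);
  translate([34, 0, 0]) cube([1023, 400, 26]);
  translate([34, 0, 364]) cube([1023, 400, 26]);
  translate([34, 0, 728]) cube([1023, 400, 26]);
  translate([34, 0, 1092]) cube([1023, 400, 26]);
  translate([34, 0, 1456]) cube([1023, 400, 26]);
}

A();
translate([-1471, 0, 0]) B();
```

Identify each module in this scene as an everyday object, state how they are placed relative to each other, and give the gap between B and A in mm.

The bookshelf's nearest face is 380 mm from the fence section's −x face.

A is a fence section. B is a bookshelf. The bookshelf is on the floor beside the fence section on its −x side. The gap between the bookshelf and the fence section is 380 mm.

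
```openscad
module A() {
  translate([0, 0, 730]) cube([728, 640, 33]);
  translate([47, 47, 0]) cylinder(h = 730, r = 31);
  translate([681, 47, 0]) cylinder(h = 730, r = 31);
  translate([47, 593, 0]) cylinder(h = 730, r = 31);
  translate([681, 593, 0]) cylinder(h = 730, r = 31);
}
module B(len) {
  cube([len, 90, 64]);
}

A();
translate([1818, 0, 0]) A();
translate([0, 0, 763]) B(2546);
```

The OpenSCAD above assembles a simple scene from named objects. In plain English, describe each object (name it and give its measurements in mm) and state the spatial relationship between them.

A is a table: top 728 mm (x) × 640 mm (y), 33 mm thick, upper face at z = 763 mm, on four round legs of 62 mm diameter, each leg's bounding box inset 16 mm from the nearest pair of top edges, running from z = 0 to the bottom of the top.

B is a rectangular beam 2546 mm long (x), 90 mm deep (y), 64 mm thick (z).

The beam spans the tops of two tables placed 1090 mm apart, resting at z = 763 mm.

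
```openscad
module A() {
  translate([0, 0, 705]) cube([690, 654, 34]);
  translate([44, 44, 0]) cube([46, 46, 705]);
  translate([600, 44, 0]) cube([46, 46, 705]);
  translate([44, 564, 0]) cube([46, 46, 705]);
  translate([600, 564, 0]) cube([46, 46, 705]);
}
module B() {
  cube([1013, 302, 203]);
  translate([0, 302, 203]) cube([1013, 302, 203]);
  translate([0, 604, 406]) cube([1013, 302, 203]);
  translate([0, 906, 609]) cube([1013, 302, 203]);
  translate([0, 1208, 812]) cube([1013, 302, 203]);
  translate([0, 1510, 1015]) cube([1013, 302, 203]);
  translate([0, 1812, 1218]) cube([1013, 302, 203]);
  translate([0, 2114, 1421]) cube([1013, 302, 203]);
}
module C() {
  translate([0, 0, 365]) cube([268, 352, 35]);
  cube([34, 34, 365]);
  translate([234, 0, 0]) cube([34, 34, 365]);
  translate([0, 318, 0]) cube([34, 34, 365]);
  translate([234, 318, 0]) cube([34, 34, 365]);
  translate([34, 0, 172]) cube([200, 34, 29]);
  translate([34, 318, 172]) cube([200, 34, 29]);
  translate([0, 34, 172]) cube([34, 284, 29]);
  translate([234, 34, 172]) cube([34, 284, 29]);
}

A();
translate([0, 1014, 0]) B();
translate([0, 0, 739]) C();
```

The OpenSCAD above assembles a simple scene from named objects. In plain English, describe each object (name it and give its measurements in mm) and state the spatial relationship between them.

A is a table with a 690×654 mm rectangular top, 34 mm thick, top surface at z = 739 mm, supported by four 46×46 mm square legs, each inset 44 mm from the nearest pair of top edges, running from the floor.

B is a run of 8 identical solid stair steps. Each tread is 1013×302 mm and each step block is 203 mm high. Step 1 rests on the floor; step k is offset from step 1 by (k−1)×302 mm in y and (k−1)×203 mm in z.

C is a four-legged stool. The seat is a 268×352×35 mm slab whose top surface is at z = 400 mm; four square legs, each 34×34 mm in cross-section, run from the floor (z = 0) to the underside of the seat, each flush with a corner of the seat. Four stretchers, 34 mm wide and 29 mm tall, connect adjacent legs with their undersides at z = 172 mm, each running between the inner faces of the legs it joins and aligned with the legs' outer faces on the other axis.

The staircase is on the floor beside the table on its +y side. The stool is on top of the table.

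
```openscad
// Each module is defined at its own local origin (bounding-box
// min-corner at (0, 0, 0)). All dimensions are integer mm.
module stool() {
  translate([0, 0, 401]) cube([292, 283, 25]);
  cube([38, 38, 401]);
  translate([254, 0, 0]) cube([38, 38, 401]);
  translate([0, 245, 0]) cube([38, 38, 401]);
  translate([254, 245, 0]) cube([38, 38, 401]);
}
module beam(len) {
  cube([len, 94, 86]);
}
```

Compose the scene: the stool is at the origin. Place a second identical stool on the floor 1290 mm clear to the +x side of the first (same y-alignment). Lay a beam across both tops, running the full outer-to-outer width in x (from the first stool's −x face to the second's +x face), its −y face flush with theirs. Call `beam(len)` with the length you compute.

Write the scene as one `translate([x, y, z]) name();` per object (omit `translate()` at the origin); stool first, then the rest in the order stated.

stool();
translate([1582, 0, 0]) stool();
translate([0, 0, 426]) beam(1874);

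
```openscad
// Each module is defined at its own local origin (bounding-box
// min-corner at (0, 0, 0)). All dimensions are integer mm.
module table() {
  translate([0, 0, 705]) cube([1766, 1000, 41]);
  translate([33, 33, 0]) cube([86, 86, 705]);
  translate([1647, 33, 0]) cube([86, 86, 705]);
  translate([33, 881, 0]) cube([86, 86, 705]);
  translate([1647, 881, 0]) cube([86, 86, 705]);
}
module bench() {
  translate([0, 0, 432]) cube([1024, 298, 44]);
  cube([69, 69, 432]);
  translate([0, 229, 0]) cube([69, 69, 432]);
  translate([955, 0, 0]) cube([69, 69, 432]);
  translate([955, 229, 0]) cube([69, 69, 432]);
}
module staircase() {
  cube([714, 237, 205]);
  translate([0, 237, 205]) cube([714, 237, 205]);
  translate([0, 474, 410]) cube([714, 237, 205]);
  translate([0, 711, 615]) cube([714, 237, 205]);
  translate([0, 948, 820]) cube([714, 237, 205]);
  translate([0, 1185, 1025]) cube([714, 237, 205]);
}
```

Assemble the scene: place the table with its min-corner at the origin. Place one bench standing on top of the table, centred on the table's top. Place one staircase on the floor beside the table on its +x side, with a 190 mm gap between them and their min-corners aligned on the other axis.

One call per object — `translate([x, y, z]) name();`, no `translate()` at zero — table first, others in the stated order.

table();
translate([371, 351, 746]) bench();
translate([1956, 0, 0]) staircase();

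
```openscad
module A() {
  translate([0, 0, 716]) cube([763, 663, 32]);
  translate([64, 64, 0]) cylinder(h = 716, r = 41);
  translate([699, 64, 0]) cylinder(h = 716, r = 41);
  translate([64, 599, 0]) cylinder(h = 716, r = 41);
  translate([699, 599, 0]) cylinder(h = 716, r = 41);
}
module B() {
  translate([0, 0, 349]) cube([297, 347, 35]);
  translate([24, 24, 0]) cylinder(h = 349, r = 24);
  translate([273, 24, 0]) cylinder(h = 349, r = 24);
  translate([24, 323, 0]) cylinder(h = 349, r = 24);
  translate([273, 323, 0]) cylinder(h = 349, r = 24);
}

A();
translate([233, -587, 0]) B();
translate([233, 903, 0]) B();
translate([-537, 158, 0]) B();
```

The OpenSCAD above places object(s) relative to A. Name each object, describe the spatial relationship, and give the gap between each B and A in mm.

Each stool's nearest face is 240 mm from the table's bounding box.

A is a table. B is a stool. Three stools sit around the table at the −y, +y, −x sides. The gap between each stool and the table is 240 mm.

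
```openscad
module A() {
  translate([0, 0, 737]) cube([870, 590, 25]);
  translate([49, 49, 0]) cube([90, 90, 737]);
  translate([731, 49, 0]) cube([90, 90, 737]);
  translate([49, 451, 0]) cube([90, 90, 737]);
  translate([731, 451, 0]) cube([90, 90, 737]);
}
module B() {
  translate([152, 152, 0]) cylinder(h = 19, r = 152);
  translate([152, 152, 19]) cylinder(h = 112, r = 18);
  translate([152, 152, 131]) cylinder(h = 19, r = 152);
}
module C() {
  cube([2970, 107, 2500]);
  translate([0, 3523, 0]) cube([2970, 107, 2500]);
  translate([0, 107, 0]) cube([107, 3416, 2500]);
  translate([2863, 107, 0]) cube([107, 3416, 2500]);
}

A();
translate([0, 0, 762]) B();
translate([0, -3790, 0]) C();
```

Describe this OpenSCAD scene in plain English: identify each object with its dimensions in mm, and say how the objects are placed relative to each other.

A is a rectangular dining table. The top is 870×590×25 mm with its upper surface at z = 762 mm. It stands on four 90×90 mm square legs, each inset 49 mm from the nearest pair of top edges, running from the floor to the underside of the top.

B is a spool: two coaxial disc flanges of radius 152 mm and thickness 19 mm, joined by a core cylinder of radius 18 mm and height 112 mm. The lower flange rests on z = 0 and the three cylinders share a vertical axis.

C is the wall frame of a small rectangular building: four walls, each 2500 mm tall and 107 mm thick, enclosing a footprint 2970 mm (x) by 3630 mm (y) outside-to-outside, with no floor or roof. The front and back walls (the −y and +y sides) span the full width; the two side walls fit between them.

The spool is on top of the table. The house frame is on the floor beside the table on its −y side.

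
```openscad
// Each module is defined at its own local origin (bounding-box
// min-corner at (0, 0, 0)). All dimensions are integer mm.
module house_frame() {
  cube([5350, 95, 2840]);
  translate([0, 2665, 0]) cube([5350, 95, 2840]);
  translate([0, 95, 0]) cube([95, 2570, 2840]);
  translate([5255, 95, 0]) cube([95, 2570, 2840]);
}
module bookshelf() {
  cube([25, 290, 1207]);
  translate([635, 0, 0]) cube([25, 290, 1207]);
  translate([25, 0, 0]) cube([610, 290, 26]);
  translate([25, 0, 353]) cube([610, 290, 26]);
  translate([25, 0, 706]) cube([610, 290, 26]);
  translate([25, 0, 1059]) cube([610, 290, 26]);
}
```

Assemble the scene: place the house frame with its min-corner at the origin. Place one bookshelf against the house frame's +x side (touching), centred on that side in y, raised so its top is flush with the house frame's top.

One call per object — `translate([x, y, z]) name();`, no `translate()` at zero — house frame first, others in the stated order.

house_frame();
translate([5350, 1235, 1633]) bookshelf();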